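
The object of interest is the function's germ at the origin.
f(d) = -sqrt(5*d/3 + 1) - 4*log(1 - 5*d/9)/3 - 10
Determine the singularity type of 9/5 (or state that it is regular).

The term (-4/3)*log(1 - d/(9/5)) has argument 1 - 9/5/(9/5) = 0 at 9/5: a logarithmic (infinitely-sheeted) branch point; the remaining terms are analytic or single-valued there.

The point is a logarithmic branch point.


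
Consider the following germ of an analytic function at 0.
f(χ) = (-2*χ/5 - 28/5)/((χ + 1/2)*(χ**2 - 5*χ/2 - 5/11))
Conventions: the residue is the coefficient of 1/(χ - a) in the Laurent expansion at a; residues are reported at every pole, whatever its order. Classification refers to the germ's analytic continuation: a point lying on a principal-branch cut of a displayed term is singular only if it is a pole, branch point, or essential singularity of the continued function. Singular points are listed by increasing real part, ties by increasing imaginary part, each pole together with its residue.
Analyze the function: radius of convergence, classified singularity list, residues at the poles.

Denominator factor (χ + 1/2): pole of order 1 at -1/2, modulus 1/2.
Denominator factor (χ**2 - 5*χ/2 - 5/11): discriminant 355/44, real irrational roots 5/4 + (1/44)*sqrt(3905) and 5/4 - (1/44)*sqrt(3905); poles of order 1, moduli 5/4 + (1/44)*sqrt(3905) and -5/4 + (1/44)*sqrt(3905).
The radius of convergence is the smallest modulus among the singular points: -5/4 + (1/44)*sqrt(3905).
At the order-1 pole -1/2 set g(χ) = (χ - (-1/2))*f(χ) = (-2*χ/5 - 28/5)/(χ**2 - 5*χ/2 - 5/11).
Simple pole: residue = g(a) at a = -1/2, which is -594/115.
The factor χ**2 - 5*χ/2 - 5/11 splits as (χ - a)(χ - a') with a = 5/4 - (1/44)*sqrt(3905), a' = 5/4 + (1/44)*sqrt(3905). At the order-1 pole a set g(χ) = (χ - a)*f(χ) = [(-2*χ/5 - 28/5)/(χ + 1/2)] / (χ - a').
Simple pole: residue = g(a) at a = 5/4 - (1/44)*sqrt(3905), which is 297/115 + (2171/40825)*sqrt(3905).
The factor χ**2 - 5*χ/2 - 5/11 splits as (χ - a)(χ - a') with a = 5/4 + (1/44)*sqrt(3905), a' = 5/4 - (1/44)*sqrt(3905). At the order-1 pole a set g(χ) = (χ - a)*f(χ) = [(-2*χ/5 - 28/5)/(χ + 1/2)] / (χ - a').
Simple pole: residue = g(a) at a = 5/4 + (1/44)*sqrt(3905), which is 297/115 - (2171/40825)*sqrt(3905).
List the singular points by increasing real part (a conjugate pair: the negative imaginary part first).

Radius of convergence at 0: -5/4 + (1/44)*sqrt(3905).
At -1/2: a pole of order 1; residue -594/115.
At 5/4 - (1/44)*sqrt(3905): a pole of order 1; residue 297/115 + (2171/40825)*sqrt(3905).
At 5/4 + (1/44)*sqrt(3905): a pole of order 1; residue 297/115 - (2171/40825)*sqrt(3905).


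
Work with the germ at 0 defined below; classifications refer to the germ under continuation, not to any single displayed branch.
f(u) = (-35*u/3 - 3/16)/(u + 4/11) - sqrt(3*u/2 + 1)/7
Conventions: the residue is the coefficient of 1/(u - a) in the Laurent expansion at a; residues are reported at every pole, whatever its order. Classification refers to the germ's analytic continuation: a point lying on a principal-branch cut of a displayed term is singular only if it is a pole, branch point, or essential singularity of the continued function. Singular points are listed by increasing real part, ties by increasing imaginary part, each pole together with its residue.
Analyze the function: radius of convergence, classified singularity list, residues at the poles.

Radius of convergence at 0: 4/11.
At -2/3: an algebraic (square-root) branch point.
At -4/11: a pole of order 1; residue 2141/528.

Denominator factor (u + 4/11): pole of order 1 at -4/11, modulus 4/11.
Branch term (-1/7)*sqrt(1 - u/(-2/3)): its argument vanishes at u = -2/3, a square-root branch point, modulus 2/3.
The radius of convergence is the smallest modulus among the singular points: 4/11.
The branch term is analytic at -4/11 and contributes nothing to the residue; only the rational part matters.
At the order-1 pole -4/11 set g(u) = (u - (-4/11))*(rational part) = -35*u/3 - 3/16.
Simple pole: residue = g(a) at a = -4/11, which is 2141/528.
List the singular points by increasing real part (a conjugate pair: the negative imaginary part first).


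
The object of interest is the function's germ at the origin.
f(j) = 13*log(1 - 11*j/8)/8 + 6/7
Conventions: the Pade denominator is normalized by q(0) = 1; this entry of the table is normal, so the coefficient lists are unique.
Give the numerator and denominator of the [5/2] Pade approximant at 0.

Taylor coefficients needed (expand at 0): a_0 = 6/7, a_1 = -143/64, a_2 = -1573/1024, a_3 = -17303/12288, a_4 = -190333/131072, a_5 = -2093663/1310720, a_6 = -23030293/12582912, a_7 = -253333223/117440512.
Write the denominator as Q(j) = 1 + q1*j + q2*j^2. Requiring Q*f - P = O(j^8) with deg P <= 5 kills the coefficients of j^6..j^7 in Q*f:
  j^6: a_6 + q1*a_5 + q2*a_4 = 0, i.e. -23030293/12582912 + (-2093663/1310720)*q1 + (-190333/131072)*q2 = 0.
  j^7: a_7 + q1*a_6 + q2*a_5 = 0, i.e. -253333223/117440512 + (-23030293/12582912)*q1 + (-2093663/1310720)*q2 = 0.
Solving this linear system: q1 = -55/28, q2 = 605/672.
The numerator is Q*f truncated at degree 5: P0 = a_0 = 6/7; P1 = a_1 + q1*a_0 = -12287/3136; P2 = a_2 + q1*a_1 + q2*a_0 = 181863/50176; P3 = a_3 + q1*a_2 + q2*a_1 = -17303/43008; P4 = a_4 + q1*a_3 + q2*a_2 = -190333/2752512; P5 = a_5 + q1*a_4 + q2*a_3 = -2093663/165150720.

The Pade approximant has numerator coefficients [6/7, -12287/3136, 181863/50176, -17303/43008, -190333/2752512, -2093663/165150720]; denominator coefficients [1, -55/28, 605/672].


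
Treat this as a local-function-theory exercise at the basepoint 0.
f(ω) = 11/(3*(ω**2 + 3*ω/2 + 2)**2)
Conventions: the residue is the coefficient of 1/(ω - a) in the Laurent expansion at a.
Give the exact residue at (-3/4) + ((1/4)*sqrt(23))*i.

The residue is -((176/1587)*sqrt(23))*i.

The factor ω**2 + 3*ω/2 + 2 splits as (ω - a)(ω - a') with a = (-3/4) + ((1/4)*sqrt(23))*i, a' = (-3/4) - ((1/4)*sqrt(23))*i. At the order-2 pole a set g(ω) = (ω - a)^2*f(ω) = [11/3] / (ω - a')^2.
Order-2 pole: residue = g'(a); g'((-3/4) + ((1/4)*sqrt(23))*i) = -((176/1587)*sqrt(23))*i, so the residue is -((176/1587)*sqrt(23))*i.


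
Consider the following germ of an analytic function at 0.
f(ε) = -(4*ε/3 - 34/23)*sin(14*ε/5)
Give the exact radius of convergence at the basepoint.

The radius of convergence is infinite.

The factor -sin(14*ε/5) is entire and contributes no finite singular point.
The polynomial part has no poles.
No finite singular points: the Taylor series at 0 converges everywhere.


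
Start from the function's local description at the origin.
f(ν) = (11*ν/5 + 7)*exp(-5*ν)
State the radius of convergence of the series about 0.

The radius of convergence is infinite.

The factor exp(-5*ν) is entire and contributes no finite singular point.
The polynomial part has no poles.
No finite singular points: the Taylor series at 0 converges everywhere.


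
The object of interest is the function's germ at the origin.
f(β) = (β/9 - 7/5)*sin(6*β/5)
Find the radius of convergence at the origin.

The radius of convergence is infinite.

The factor sin(6*β/5) is entire and contributes no finite singular point.
The polynomial part has no poles.
No finite singular points: the Taylor series at 0 converges everywhere.


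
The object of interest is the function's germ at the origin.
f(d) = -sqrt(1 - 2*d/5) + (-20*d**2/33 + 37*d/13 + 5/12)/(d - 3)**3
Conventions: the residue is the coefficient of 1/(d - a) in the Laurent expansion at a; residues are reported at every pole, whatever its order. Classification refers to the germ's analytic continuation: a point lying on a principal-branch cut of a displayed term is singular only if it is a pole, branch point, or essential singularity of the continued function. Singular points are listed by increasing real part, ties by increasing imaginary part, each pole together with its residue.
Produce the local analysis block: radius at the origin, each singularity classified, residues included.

Denominator factor (d - 3)^3: pole of order 3 at 3, modulus 3.
Branch term (-1)*sqrt(1 - d/(5/2)): its argument vanishes at d = 5/2, a square-root branch point, modulus 5/2.
The radius of convergence is the smallest modulus among the singular points: 5/2.
The branch term is analytic at 3 and contributes nothing to the residue; only the rational part matters.
At the order-3 pole 3 set g(d) = (d - (3))^3*(rational part) = -20*d**2/33 + 37*d/13 + 5/12.
Order-3 pole: residue = g''(a)/2; g''(3) = -40/33, so the residue is -20/33.
List the singular points by increasing real part (a conjugate pair: the negative imaginary part first).

Radius of convergence at 0: 5/2.
At 5/2: an algebraic (square-root) branch point.
At 3: a pole of order 3; residue -20/33.


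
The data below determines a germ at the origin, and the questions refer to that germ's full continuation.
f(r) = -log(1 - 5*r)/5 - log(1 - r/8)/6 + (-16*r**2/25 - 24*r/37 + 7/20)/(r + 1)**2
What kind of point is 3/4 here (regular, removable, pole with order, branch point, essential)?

Denominator factors: r + 1 = 7/4 at r = 3/4 — none vanishes.
Branch term log(1 - r/(1/5)): argument at 3/4 is -11/4, nonzero, so 3/4 is not its branch point (a point on a principal cut is still regular for the continued germ).
Branch term log(1 - r/(8)): argument at 3/4 is 29/32, nonzero, so 3/4 is not its branch point (a point on a principal cut is still regular for the continued germ).
So the germ continues analytically to 3/4.

The point is a regular point.


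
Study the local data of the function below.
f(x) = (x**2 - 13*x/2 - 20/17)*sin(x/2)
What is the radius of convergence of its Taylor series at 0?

The radius of convergence is infinite.

The factor sin(x/2) is entire and contributes no finite singular point.
The polynomial part has no poles.
No finite singular points: the Taylor series at 0 converges everywhere.


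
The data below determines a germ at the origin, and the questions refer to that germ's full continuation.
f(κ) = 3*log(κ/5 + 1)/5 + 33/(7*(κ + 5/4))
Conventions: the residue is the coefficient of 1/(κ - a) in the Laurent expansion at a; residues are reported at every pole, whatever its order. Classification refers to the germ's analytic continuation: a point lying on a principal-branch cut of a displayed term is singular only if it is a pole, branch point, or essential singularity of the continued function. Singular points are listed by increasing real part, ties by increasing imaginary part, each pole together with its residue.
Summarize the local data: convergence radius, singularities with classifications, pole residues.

Denominator factor (κ + 5/4): pole of order 1 at -5/4, modulus 5/4.
Branch term (3/5)*log(1 - κ/(-5)): its argument vanishes at κ = -5, a logarithmic branch point, modulus 5.
The radius of convergence is the smallest modulus among the singular points: 5/4.
The branch term is analytic at -5/4 and contributes nothing to the residue; only the rational part matters.
At the order-1 pole -5/4 set g(κ) = (κ - (-5/4))*(rational part) = 33/7.
Simple pole: residue = g(a) at a = -5/4, which is 33/7.
List the singular points by increasing real part (a conjugate pair: the negative imaginary part first).

Radius of convergence at 0: 5/4.
At -5: a logarithmic branch point.
At -5/4: a pole of order 1; residue 33/7.


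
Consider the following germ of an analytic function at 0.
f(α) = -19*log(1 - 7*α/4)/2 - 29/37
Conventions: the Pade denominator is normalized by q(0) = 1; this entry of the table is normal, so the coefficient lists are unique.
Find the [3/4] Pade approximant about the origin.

Taylor coefficients needed (expand at 0): a_0 = -29/37, a_1 = 133/8, a_2 = 931/64, a_3 = 6517/384, a_4 = 45619/2048, a_5 = 319333/10240, a_6 = 2235331/49152, a_7 = 2235331/32768.
Write the denominator as Q(α) = 1 + q1*α + q2*α^2 + q3*α^3 + q4*α^4. Requiring Q*f - P = O(α^8) with deg P <= 3 kills the coefficients of α^4..α^7 in Q*f:
  α^4: a_4 + q1*a_3 + q2*a_2 + q3*a_1 + q4*a_0 = 0, i.e. 45619/2048 + (6517/384)*q1 + (931/64)*q2 + (133/8)*q3 + (-29/37)*q4 = 0.
  α^5: a_5 + q1*a_4 + q2*a_3 + q3*a_2 + q4*a_1 = 0, i.e. 319333/10240 + (45619/2048)*q1 + (6517/384)*q2 + (931/64)*q3 + (133/8)*q4 = 0.
  α^6: a_6 + q1*a_5 + q2*a_4 + q3*a_3 + q4*a_2 = 0, i.e. 2235331/49152 + (319333/10240)*q1 + (45619/2048)*q2 + (6517/384)*q3 + (931/64)*q4 = 0.
  α^7: a_7 + q1*a_6 + q2*a_5 + q3*a_4 + q4*a_3 = 0, i.e. 2235331/32768 + (2235331/49152)*q1 + (319333/10240)*q2 + (45619/2048)*q3 + (6517/384)*q4 = 0.
Solving this linear system: q1 = -92775/31628, q2 = 619899/253024, q3 = -1239749/2530240, q4 = -723387/40483840.
The numerator is Q*f truncated at degree 3: P0 = a_0 = -29/37; P1 = a_1 + q1*a_0 = 44291297/2340472; P2 = a_2 + q1*a_1 + q2*a_0 = -676673263/18723776; P3 = a_3 + q1*a_2 + q2*a_1 + q3*a_0 = 541188781/35107080.

The Pade approximant has numerator coefficients [-29/37, 44291297/2340472, -676673263/18723776, 541188781/35107080]; denominator coefficients [1, -92775/31628, 619899/253024, -1239749/2530240, -723387/40483840].


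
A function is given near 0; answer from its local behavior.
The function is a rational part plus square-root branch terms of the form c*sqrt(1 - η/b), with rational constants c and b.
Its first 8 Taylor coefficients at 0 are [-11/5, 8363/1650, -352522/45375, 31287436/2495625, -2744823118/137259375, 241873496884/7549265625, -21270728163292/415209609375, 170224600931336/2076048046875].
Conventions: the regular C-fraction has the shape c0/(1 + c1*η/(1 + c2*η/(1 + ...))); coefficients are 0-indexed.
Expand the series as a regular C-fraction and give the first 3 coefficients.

The regular C-fraction coefficients are [-11/5, 8363/3630, -4681373/6071538].

Taylor coefficients (read off): a_0 = -11/5, a_1 = 8363/1650, a_2 = -352522/45375.
c0 = a_0 = -11/5. Peel one level at a time: if S = 1 + c*η/S' with S'(0) = 1, then c is the η-coefficient of S and S' = c*η/(S - 1).
S_1 = c0/f = 1 + (8363/3630)*η + (4681373/2635380)*η^2 + ...; c1 = 8363/3630.
S_2 = c1*η/(S_1 - 1) = 1 + (-4681373/6071538)*η + ...; c2 = -4681373/6071538.


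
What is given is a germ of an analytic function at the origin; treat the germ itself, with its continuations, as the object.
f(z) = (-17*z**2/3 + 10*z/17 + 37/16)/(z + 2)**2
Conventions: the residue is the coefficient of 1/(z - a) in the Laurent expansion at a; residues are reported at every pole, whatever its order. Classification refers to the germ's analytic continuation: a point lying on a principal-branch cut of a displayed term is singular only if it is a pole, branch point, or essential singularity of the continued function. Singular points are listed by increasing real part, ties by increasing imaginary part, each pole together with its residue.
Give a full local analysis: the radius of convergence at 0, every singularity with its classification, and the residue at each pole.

Radius of convergence at 0: 2.
At -2: a pole of order 2; residue 1186/51.

Denominator factor (z + 2)^2: pole of order 2 at -2, modulus 2.
The radius of convergence is the smallest modulus among the singular points: 2.
At the order-2 pole -2 set g(z) = (z - (-2))^2*f(z) = -17*z**2/3 + 10*z/17 + 37/16.
Order-2 pole: residue = g'(a); g'(-2) = 1186/51, so the residue is 1186/51.


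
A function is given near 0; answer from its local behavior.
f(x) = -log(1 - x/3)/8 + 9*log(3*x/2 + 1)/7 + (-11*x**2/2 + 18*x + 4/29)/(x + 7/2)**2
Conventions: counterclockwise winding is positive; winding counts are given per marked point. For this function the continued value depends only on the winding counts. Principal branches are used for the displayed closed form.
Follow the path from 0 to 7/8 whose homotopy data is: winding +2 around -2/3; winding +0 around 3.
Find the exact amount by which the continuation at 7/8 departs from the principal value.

Continued minus principal equals (36/7)*pi*i.

The rational part is single-valued and drops out of the difference; each branch term changes only by its own monodromy.
(-1/8)*log(1 - x/(3)): winding 0 around 3, so this term returns to its principal value, contribution 0.
(9/7)*log(1 - x/(-2/3)): each positive loop around -2/3 adds 2*pi*i to the log, so winding +2 contributes (9/7)*(2)*2*pi*i = (36/7)*pi*i.
Summing the contributions at x = 7/8 gives (36/7)*pi*i.


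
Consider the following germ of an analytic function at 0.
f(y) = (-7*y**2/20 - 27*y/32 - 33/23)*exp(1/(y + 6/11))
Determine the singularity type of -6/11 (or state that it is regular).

The point is an essential singularity.

The exponent 1/(y - (-6/11)) has a pole at -6/11, so exp(1/(y - (-6/11))) takes every nonzero value near it: an essential singularity (not a pole of any order).


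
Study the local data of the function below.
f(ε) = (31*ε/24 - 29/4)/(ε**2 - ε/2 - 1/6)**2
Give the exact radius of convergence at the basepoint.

Denominator factor (ε**2 - ε/2 - 1/6)^2: discriminant 11/12, real irrational roots 1/4 + (1/12)*sqrt(33) and 1/4 - (1/12)*sqrt(33); poles of order 2, moduli 1/4 + (1/12)*sqrt(33) and -1/4 + (1/12)*sqrt(33).
The radius of convergence is the smallest modulus among the singular points: -1/4 + (1/12)*sqrt(33).

The radius of convergence is -1/4 + (1/12)*sqrt(33).


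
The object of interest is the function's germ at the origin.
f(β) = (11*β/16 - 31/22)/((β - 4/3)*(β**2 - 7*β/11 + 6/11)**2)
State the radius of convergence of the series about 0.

The radius of convergence is (1/11)*sqrt(66).

Denominator factor (β - 4/3): pole of order 1 at 4/3, modulus 4/3.
Denominator factor (β**2 - 7*β/11 + 6/11)^2: discriminant -215/121, complex-conjugate roots (7/22) + ((1/22)*sqrt(215))*i and (7/22) - ((1/22)*sqrt(215))*i; poles of order 2, moduli (1/11)*sqrt(66) and (1/11)*sqrt(66).
The radius of convergence is the smallest modulus among the singular points: (1/11)*sqrt(66).


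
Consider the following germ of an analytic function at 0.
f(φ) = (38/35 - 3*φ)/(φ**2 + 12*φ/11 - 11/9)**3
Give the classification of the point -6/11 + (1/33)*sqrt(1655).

The point is a pole of order 3.

The denominator factor φ**2 + 12*φ/11 - 11/9 vanishes at -6/11 + (1/33)*sqrt(1655) and appears to the power 3; the numerator there equals 1048/385 - (1/11)*sqrt(1655), nonzero, and no other factor vanishes.
Hence a pole whose order is the multiplicity, 3.


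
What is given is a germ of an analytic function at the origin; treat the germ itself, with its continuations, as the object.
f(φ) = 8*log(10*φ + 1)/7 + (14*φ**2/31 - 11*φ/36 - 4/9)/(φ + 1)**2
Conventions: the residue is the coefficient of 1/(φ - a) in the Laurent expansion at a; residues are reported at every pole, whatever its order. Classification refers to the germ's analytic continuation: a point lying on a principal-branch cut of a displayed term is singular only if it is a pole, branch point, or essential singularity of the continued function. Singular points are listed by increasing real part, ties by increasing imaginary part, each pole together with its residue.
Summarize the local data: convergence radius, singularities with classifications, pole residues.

Radius of convergence at 0: 1/10.
At -1: a pole of order 2; residue -1349/1116.
At -1/10: a logarithmic branch point.

Denominator factor (φ + 1)^2: pole of order 2 at -1, modulus 1.
Branch term (8/7)*log(1 - φ/(-1/10)): its argument vanishes at φ = -1/10, a logarithmic branch point, modulus 1/10.
The radius of convergence is the smallest modulus among the singular points: 1/10.
The branch term is analytic at -1 and contributes nothing to the residue; only the rational part matters.
At the order-2 pole -1 set g(φ) = (φ - (-1))^2*(rational part) = 14*φ**2/31 - 11*φ/36 - 4/9.
Order-2 pole: residue = g'(a); g'(-1) = -1349/1116, so the residue is -1349/1116.
List the singular points by increasing real part (a conjugate pair: the negative imaginary part first).


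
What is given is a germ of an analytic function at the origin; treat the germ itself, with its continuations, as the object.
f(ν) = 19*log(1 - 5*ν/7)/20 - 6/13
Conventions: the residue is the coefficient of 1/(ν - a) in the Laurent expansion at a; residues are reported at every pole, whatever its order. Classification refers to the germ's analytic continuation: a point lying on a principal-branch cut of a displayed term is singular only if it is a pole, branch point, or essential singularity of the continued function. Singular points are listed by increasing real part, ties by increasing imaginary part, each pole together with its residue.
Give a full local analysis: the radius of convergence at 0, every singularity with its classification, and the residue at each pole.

Radius of convergence at 0: 7/5.
At 7/5: a logarithmic branch point.

Branch term (19/20)*log(1 - ν/(7/5)): its argument vanishes at ν = 7/5, a logarithmic branch point, modulus 7/5.
The radius of convergence is the smallest modulus among the singular points: 7/5.


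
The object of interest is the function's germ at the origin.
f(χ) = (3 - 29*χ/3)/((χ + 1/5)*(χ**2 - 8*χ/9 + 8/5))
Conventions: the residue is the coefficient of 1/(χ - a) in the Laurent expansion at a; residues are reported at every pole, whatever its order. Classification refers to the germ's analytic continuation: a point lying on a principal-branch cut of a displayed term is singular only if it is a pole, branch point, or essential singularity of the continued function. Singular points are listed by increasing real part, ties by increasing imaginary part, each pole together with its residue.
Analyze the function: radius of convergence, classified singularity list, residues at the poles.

Denominator factor (χ + 1/5): pole of order 1 at -1/5, modulus 1/5.
Denominator factor (χ**2 - 8*χ/9 + 8/5): discriminant -2272/405, complex-conjugate roots (4/9) + ((2/45)*sqrt(710))*i and (4/9) - ((2/45)*sqrt(710))*i; poles of order 1, moduli (2/5)*sqrt(10) and (2/5)*sqrt(10).
The radius of convergence is the smallest modulus among the singular points: 1/5.
At the order-1 pole -1/5 set g(χ) = (χ - (-1/5))*f(χ) = (3 - 29*χ/3)/(χ**2 - 8*χ/9 + 8/5).
Simple pole: residue = g(a) at a = -1/5, which is 1110/409.
The factor χ**2 - 8*χ/9 + 8/5 splits as (χ - a)(χ - a') with a = (4/9) - ((2/45)*sqrt(710))*i, a' = (4/9) + ((2/45)*sqrt(710))*i. At the order-1 pole a set g(χ) = (χ - a)*f(χ) = [(3 - 29*χ/3)/(χ + 1/5)] / (χ - a').
Simple pole: residue = g(a) at a = (4/9) - ((2/45)*sqrt(710))*i, which is (-555/409) - ((29145/232312)*sqrt(710))*i.
The factor χ**2 - 8*χ/9 + 8/5 splits as (χ - a)(χ - a') with a = (4/9) + ((2/45)*sqrt(710))*i, a' = (4/9) - ((2/45)*sqrt(710))*i. At the order-1 pole a set g(χ) = (χ - a)*f(χ) = [(3 - 29*χ/3)/(χ + 1/5)] / (χ - a').
Simple pole: residue = g(a) at a = (4/9) + ((2/45)*sqrt(710))*i, which is (-555/409) + ((29145/232312)*sqrt(710))*i.
List the singular points by increasing real part (a conjugate pair: the negative imaginary part first).

Radius of convergence at 0: 1/5.
At -1/5: a pole of order 1; residue 1110/409.
At (4/9) - ((2/45)*sqrt(710))*i: a pole of order 1; residue (-555/409) - ((29145/232312)*sqrt(710))*i.
At (4/9) + ((2/45)*sqrt(710))*i: a pole of order 1; residue (-555/409) + ((29145/232312)*sqrt(710))*i.


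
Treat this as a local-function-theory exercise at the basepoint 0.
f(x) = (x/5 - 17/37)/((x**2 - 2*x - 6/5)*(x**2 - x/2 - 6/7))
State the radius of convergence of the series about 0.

The radius of convergence is -1 + (1/5)*sqrt(55).

Denominator factor (x**2 - x/2 - 6/7): discriminant 103/28, real irrational roots 1/4 + (1/28)*sqrt(721) and 1/4 - (1/28)*sqrt(721); poles of order 1, moduli 1/4 + (1/28)*sqrt(721) and -1/4 + (1/28)*sqrt(721).
Denominator factor (x**2 - 2*x - 6/5): discriminant 44/5, real irrational roots 1 + (1/5)*sqrt(55) and 1 - (1/5)*sqrt(55); poles of order 1, moduli 1 + (1/5)*sqrt(55) and -1 + (1/5)*sqrt(55).
The radius of convergence is the smallest modulus among the singular points: -1 + (1/5)*sqrt(55).


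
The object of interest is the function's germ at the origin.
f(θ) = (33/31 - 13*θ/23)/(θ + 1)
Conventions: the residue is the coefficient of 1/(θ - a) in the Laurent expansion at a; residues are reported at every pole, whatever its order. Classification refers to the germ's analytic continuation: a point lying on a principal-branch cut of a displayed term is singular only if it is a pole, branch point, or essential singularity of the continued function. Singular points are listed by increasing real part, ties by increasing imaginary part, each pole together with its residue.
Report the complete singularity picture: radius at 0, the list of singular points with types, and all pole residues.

Denominator factor (θ + 1): pole of order 1 at -1, modulus 1.
The radius of convergence is the smallest modulus among the singular points: 1.
At the order-1 pole -1 set g(θ) = (θ - (-1))*f(θ) = 33/31 - 13*θ/23.
Simple pole: residue = g(a) at a = -1, which is 1162/713.

Radius of convergence at 0: 1.
At -1: a pole of order 1; residue 1162/713.


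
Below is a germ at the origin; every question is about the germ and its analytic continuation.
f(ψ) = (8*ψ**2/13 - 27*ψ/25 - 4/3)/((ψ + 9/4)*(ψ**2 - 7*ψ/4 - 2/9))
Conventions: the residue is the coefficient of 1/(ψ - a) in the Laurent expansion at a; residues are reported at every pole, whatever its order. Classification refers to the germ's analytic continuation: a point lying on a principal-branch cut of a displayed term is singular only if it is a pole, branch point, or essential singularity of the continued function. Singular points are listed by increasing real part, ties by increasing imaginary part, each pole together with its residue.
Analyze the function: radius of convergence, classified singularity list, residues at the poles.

Denominator factor (ψ + 9/4): pole of order 1 at -9/4, modulus 9/4.
Denominator factor (ψ**2 - 7*ψ/4 - 2/9): discriminant 569/144, real irrational roots 7/8 + (1/24)*sqrt(569) and 7/8 - (1/24)*sqrt(569); poles of order 1, moduli 7/8 + (1/24)*sqrt(569) and -7/8 + (1/24)*sqrt(569).
The radius of convergence is the smallest modulus among the singular points: -7/8 + (1/24)*sqrt(569).
At the order-1 pole -9/4 set g(ψ) = (ψ - (-9/4))*f(ψ) = (8*ψ**2/13 - 27*ψ/25 - 4/3)/(ψ**2 - 7*ψ/4 - 2/9).
Simple pole: residue = g(a) at a = -9/4, which is 49281/102700.
The factor ψ**2 - 7*ψ/4 - 2/9 splits as (ψ - a)(ψ - a') with a = 7/8 - (1/24)*sqrt(569), a' = 7/8 + (1/24)*sqrt(569). At the order-1 pole a set g(ψ) = (ψ - a)*f(ψ) = [(8*ψ**2/13 - 27*ψ/25 - 4/3)/(ψ + 9/4)] / (ψ - a').
Simple pole: residue = g(a) at a = 7/8 - (1/24)*sqrt(569), which is 13919/205400 + (1051509/116872600)*sqrt(569).
The factor ψ**2 - 7*ψ/4 - 2/9 splits as (ψ - a)(ψ - a') with a = 7/8 + (1/24)*sqrt(569), a' = 7/8 - (1/24)*sqrt(569). At the order-1 pole a set g(ψ) = (ψ - a)*f(ψ) = [(8*ψ**2/13 - 27*ψ/25 - 4/3)/(ψ + 9/4)] / (ψ - a').
Simple pole: residue = g(a) at a = 7/8 + (1/24)*sqrt(569), which is 13919/205400 - (1051509/116872600)*sqrt(569).
List the singular points by increasing real part (a conjugate pair: the negative imaginary part first).

Radius of convergence at 0: -7/8 + (1/24)*sqrt(569).
At -9/4: a pole of order 1; residue 49281/102700.
At 7/8 - (1/24)*sqrt(569): a pole of order 1; residue 13919/205400 + (1051509/116872600)*sqrt(569).
At 7/8 + (1/24)*sqrt(569): a pole of order 1; residue 13919/205400 - (1051509/116872600)*sqrt(569).


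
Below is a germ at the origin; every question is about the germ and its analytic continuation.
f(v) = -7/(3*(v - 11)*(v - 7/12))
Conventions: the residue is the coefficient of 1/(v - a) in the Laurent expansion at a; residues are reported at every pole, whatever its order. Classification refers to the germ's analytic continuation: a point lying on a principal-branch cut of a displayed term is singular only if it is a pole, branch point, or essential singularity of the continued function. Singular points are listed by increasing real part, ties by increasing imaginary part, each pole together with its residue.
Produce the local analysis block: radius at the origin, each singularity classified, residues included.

Denominator factor (v - 7/12): pole of order 1 at 7/12, modulus 7/12.
Denominator factor (v - 11): pole of order 1 at 11, modulus 11.
The radius of convergence is the smallest modulus among the singular points: 7/12.
At the order-1 pole 7/12 set g(v) = (v - (7/12))*f(v) = -7/(3*(v - 11)).
Simple pole: residue = g(a) at a = 7/12, which is 28/125.
At the order-1 pole 11 set g(v) = (v - (11))*f(v) = -7/(3*(v - 7/12)).
Simple pole: residue = g(a) at a = 11, which is -28/125.
List the singular points by increasing real part (a conjugate pair: the negative imaginary part first).

Radius of convergence at 0: 7/12.
At 7/12: a pole of order 1; residue 28/125.
At 11: a pole of order 1; residue -28/125.


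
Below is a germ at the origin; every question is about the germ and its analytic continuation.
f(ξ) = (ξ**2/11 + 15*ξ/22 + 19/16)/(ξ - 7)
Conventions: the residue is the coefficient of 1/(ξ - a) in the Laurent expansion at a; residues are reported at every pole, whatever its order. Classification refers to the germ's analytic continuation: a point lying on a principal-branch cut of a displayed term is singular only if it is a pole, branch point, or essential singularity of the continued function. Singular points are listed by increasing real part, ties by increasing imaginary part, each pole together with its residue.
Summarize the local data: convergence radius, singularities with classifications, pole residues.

Denominator factor (ξ - 7): pole of order 1 at 7, modulus 7.
The radius of convergence is the smallest modulus among the singular points: 7.
At the order-1 pole 7 set g(ξ) = (ξ - (7))*f(ξ) = ξ**2/11 + 15*ξ/22 + 19/16.
Simple pole: residue = g(a) at a = 7, which is 1833/176.

Radius of convergence at 0: 7.
At 7: a pole of order 1; residue 1833/176.


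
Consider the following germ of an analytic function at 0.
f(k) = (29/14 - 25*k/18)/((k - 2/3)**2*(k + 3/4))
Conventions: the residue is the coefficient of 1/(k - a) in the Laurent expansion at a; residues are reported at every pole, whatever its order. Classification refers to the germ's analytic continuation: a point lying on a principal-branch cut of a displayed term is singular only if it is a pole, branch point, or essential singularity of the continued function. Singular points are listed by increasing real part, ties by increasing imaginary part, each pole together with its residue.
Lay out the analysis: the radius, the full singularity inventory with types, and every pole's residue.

Denominator factor (k - 2/3)^2: pole of order 2 at 2/3, modulus 2/3.
Denominator factor (k + 3/4): pole of order 1 at -3/4, modulus 3/4.
The radius of convergence is the smallest modulus among the singular points: 2/3.
At the order-1 pole -3/4 set g(k) = (k - (-3/4))*f(k) = (29/14 - 25*k/18)/(k - 2/3)**2.
Simple pole: residue = g(a) at a = -3/4, which is 3138/2023.
At the order-2 pole 2/3 set g(k) = (k - (2/3))^2*f(k) = (29/14 - 25*k/18)/(k + 3/4).
Order-2 pole: residue = g'(a); g'(2/3) = -3138/2023, so the residue is -3138/2023.
List the singular points by increasing real part (a conjugate pair: the negative imaginary part first).

Radius of convergence at 0: 2/3.
At -3/4: a pole of order 1; residue 3138/2023.
At 2/3: a pole of order 2; residue -3138/2023.


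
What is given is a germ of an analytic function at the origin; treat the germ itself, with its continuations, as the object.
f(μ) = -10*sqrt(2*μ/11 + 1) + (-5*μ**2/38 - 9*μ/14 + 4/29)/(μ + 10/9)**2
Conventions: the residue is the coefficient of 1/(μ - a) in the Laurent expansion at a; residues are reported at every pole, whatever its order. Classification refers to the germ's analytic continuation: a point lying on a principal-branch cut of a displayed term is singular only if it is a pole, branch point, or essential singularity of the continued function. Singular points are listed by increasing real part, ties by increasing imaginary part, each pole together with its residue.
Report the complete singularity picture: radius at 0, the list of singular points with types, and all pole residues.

Radius of convergence at 0: 10/9.
At -11/2: an algebraic (square-root) branch point.
At -10/9: a pole of order 2; residue -839/2394.

Denominator factor (μ + 10/9)^2: pole of order 2 at -10/9, modulus 10/9.
Branch term (-10)*sqrt(1 - μ/(-11/2)): its argument vanishes at μ = -11/2, a square-root branch point, modulus 11/2.
The radius of convergence is the smallest modulus among the singular points: 10/9.
The branch term is analytic at -10/9 and contributes nothing to the residue; only the rational part matters.
At the order-2 pole -10/9 set g(μ) = (μ - (-10/9))^2*(rational part) = -5*μ**2/38 - 9*μ/14 + 4/29.
Order-2 pole: residue = g'(a); g'(-10/9) = -839/2394, so the residue is -839/2394.
List the singular points by increasing real part (a conjugate pair: the negative imaginary part first).


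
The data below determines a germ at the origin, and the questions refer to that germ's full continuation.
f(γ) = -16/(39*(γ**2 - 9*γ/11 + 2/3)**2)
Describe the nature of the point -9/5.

Denominator factors: γ**2 - 9*γ/11 + 2/3 = 4438/825 at γ = -9/5 — none vanishes.
So the germ continues analytically to -9/5.

The point is a regular point.


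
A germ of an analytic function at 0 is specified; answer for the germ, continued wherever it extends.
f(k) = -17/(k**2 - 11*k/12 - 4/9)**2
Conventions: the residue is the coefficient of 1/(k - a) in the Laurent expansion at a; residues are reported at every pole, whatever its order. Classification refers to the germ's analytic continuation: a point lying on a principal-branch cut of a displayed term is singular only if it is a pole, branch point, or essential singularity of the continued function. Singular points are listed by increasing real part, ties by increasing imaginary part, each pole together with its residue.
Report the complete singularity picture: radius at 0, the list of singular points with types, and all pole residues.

Radius of convergence at 0: -11/24 + (1/24)*sqrt(377).
At 11/24 - (1/24)*sqrt(377): a pole of order 2; residue -(58752/142129)*sqrt(377).
At 11/24 + (1/24)*sqrt(377): a pole of order 2; residue (58752/142129)*sqrt(377).

Denominator factor (k**2 - 11*k/12 - 4/9)^2: discriminant 377/144, real irrational roots 11/24 + (1/24)*sqrt(377) and 11/24 - (1/24)*sqrt(377); poles of order 2, moduli 11/24 + (1/24)*sqrt(377) and -11/24 + (1/24)*sqrt(377).
The radius of convergence is the smallest modulus among the singular points: -11/24 + (1/24)*sqrt(377).
The factor k**2 - 11*k/12 - 4/9 splits as (k - a)(k - a') with a = 11/24 - (1/24)*sqrt(377), a' = 11/24 + (1/24)*sqrt(377). At the order-2 pole a set g(k) = (k - a)^2*f(k) = [-17] / (k - a')^2.
Order-2 pole: residue = g'(a); g'(11/24 - (1/24)*sqrt(377)) = -(58752/142129)*sqrt(377), so the residue is -(58752/142129)*sqrt(377).
The factor k**2 - 11*k/12 - 4/9 splits as (k - a)(k - a') with a = 11/24 + (1/24)*sqrt(377), a' = 11/24 - (1/24)*sqrt(377). At the order-2 pole a set g(k) = (k - a)^2*f(k) = [-17] / (k - a')^2.
Order-2 pole: residue = g'(a); g'(11/24 + (1/24)*sqrt(377)) = (58752/142129)*sqrt(377), so the residue is (58752/142129)*sqrt(377).
List the singular points by increasing real part (a conjugate pair: the negative imaginary part first).


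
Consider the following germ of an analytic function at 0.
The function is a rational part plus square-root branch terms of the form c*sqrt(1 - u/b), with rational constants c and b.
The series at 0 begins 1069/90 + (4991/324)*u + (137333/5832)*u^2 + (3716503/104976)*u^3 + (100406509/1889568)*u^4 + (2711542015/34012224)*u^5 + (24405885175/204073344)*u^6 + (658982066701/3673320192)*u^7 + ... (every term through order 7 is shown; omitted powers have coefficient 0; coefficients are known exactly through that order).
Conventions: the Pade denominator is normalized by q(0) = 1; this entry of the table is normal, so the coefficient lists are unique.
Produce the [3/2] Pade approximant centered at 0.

Taylor coefficients needed (read off): a_0 = 1069/90, a_1 = 4991/324, a_2 = 137333/5832, a_3 = 3716503/104976, a_4 = 100406509/1889568, a_5 = 2711542015/34012224.
Write the denominator as Q(u) = 1 + q1*u + q2*u^2. Requiring Q*f - P = O(u^6) with deg P <= 3 kills the coefficients of u^4..u^5 in Q*f:
  u^4: a_4 + q1*a_3 + q2*a_2 = 0, i.e. 100406509/1889568 + (3716503/104976)*q1 + (137333/5832)*q2 = 0.
  u^5: a_5 + q1*a_4 + q2*a_3 = 0, i.e. 2711542015/34012224 + (100406509/1889568)*q1 + (3716503/104976)*q2 = 0.
Solving this linear system: q1 = -247733537/133550406, q2 = 106638398/200325609.
The numerator is Q*f truncated at degree 3: P0 = a_0 = 1069/90; P1 = a_1 + q1*a_0 = -6639529339/1001628045; P2 = a_2 + q1*a_1 + q2*a_0 = 3895211962/3004884135; P3 = a_3 + q1*a_2 + q2*a_1 = -3795721244/48679122987.

The Pade approximant has numerator coefficients [1069/90, -6639529339/1001628045, 3895211962/3004884135, -3795721244/48679122987]; denominator coefficients [1, -247733537/133550406, 106638398/200325609].


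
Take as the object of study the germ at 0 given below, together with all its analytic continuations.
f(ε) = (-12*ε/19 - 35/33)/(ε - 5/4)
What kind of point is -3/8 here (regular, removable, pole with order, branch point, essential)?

Denominator factors: ε - 5/4 = -13/8 at ε = -3/8 — none vanishes.
So the germ continues analytically to -3/8.

The point is a regular point.


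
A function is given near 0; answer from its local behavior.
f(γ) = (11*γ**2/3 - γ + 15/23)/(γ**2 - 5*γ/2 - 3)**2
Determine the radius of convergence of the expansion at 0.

The radius of convergence is -5/4 + (1/4)*sqrt(73).

Denominator factor (γ**2 - 5*γ/2 - 3)^2: discriminant 73/4, real irrational roots 5/4 + (1/4)*sqrt(73) and 5/4 - (1/4)*sqrt(73); poles of order 2, moduli 5/4 + (1/4)*sqrt(73) and -5/4 + (1/4)*sqrt(73).
The radius of convergence is the smallest modulus among the singular points: -5/4 + (1/4)*sqrt(73).


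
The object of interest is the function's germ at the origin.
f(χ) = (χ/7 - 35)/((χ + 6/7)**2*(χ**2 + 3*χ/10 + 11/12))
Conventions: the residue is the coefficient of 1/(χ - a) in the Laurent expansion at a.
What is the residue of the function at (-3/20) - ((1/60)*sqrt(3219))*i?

The residue is (213816750/16801801) + ((1208647650/18028332473)*sqrt(3219))*i.

The factor χ**2 + 3*χ/10 + 11/12 splits as (χ - a)(χ - a') with a = (-3/20) - ((1/60)*sqrt(3219))*i, a' = (-3/20) + ((1/60)*sqrt(3219))*i. At the order-1 pole a set g(χ) = (χ - a)*f(χ) = [(χ/7 - 35)/(χ + 6/7)**2] / (χ - a').
Simple pole: residue = g(a) at a = (-3/20) - ((1/60)*sqrt(3219))*i, which is (213816750/16801801) + ((1208647650/18028332473)*sqrt(3219))*i.


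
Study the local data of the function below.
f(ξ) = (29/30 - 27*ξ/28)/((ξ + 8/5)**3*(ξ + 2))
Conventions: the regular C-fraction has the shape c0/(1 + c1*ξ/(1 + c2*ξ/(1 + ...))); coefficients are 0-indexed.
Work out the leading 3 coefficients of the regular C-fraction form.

The regular C-fraction coefficients are [725/6144, 5477/1624, -14435955/8894648].

Taylor coefficients (expand at 0): a_0 = 725/6144, a_1 = -136925/344064, a_2 = 958225/1376256.
c0 = a_0 = 725/6144. Peel one level at a time: if S = 1 + c*ξ/S' with S'(0) = 1, then c is the ξ-coefficient of S and S' = c*ξ/(S - 1).
S_1 = c0/f = 1 + (5477/1624)*ξ + (14435955/2637376)*ξ^2 + ...; c1 = 5477/1624.
S_2 = c1*ξ/(S_1 - 1) = 1 + (-14435955/8894648)*ξ + ...; c2 = -14435955/8894648.


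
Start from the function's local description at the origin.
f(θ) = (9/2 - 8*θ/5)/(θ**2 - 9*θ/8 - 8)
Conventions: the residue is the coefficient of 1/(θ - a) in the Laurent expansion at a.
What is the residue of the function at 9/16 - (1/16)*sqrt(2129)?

The factor θ**2 - 9*θ/8 - 8 splits as (θ - a)(θ - a') with a = 9/16 - (1/16)*sqrt(2129), a' = 9/16 + (1/16)*sqrt(2129). At the order-1 pole a set g(θ) = (θ - a)*f(θ) = [9/2 - 8*θ/5] / (θ - a').
Simple pole: residue = g(a) at a = 9/16 - (1/16)*sqrt(2129), which is -4/5 - (144/10645)*sqrt(2129).

The residue is -4/5 - (144/10645)*sqrt(2129).


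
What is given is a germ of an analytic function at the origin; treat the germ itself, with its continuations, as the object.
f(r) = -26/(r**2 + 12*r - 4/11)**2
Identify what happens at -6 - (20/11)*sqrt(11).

The denominator factor r**2 + 12*r - 4/11 vanishes at -6 - (20/11)*sqrt(11) and appears to the power 2; the numerator there equals -26, nonzero, and no other factor vanishes.
Hence a pole whose order is the multiplicity, 2.

The point is a pole of order 2.
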